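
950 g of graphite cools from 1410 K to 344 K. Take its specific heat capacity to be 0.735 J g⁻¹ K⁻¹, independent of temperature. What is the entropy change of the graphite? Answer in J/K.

ΔS = ∫dQ_rev/T = m c ln(T₂/T₁) = 950 × 0.735 × ln(344/1410) = -985 J/K.

ΔS = -985 J/K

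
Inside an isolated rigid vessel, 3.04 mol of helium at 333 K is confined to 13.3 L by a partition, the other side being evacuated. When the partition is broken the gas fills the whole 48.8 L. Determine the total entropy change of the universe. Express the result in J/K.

ΔS_universe = 32.9 J/K

No heat is exchanged and no work is done, so the ideal-gas temperature stays constant.
Entropy is a state function; using a reversible isothermal path, ΔS_gas = nR ln(V₂/V₁) = 3.04 × 8.314 × ln(48.8/13.3) = 32.9 J/K.
The insulated surroundings exchange no heat, so ΔS_surr = 0 and ΔS_universe = ΔS_gas.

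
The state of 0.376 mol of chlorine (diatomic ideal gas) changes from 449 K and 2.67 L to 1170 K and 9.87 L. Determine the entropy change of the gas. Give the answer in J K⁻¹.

ΔS = 11.6 J/K

Entropy is a state function: ΔS = nC_V ln(T₂/T₁) + nR ln(V₂/V₁), with C_V = 5R/2 = 20.79 J mol⁻¹ K⁻¹ for a diatomic ideal gas.
ΔS = 0.376 × [20.79 × ln(1170/449) + 8.314 × ln(9.87/2.67)] = 11.6 J/K.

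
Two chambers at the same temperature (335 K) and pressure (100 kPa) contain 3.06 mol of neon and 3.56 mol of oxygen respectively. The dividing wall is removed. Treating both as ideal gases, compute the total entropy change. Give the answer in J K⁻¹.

Mole fractions: x_A = 3.06/6.62 = 0.462, x_B = 0.538.
ΔS_mix = −R(n_A ln x_A + n_B ln x_B) = −8.314 × (3.06 ln 0.462 + 3.56 ln 0.538) = 38 J/K.

ΔS_mix = 38 J/K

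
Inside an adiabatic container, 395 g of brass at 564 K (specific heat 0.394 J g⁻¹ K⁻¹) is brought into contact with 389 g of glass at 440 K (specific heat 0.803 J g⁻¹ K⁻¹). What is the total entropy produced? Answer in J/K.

ΔS_total = 3.28 J/K

Energy balance: T_f = (m₁c₁T₁ + m₂c₂T₂)/(m₁c₁ + m₂c₂) = 481.24 K.
ΔS₁ = m₁c₁ ln(T_f/T₁) = 155.63 × ln(481.24/564) = -24.7 J/K.
ΔS₂ = m₂c₂ ln(T_f/T₂) = 312.367 × ln(481.24/440) = 27.98 J/K.
ΔS_total = -24.7 + 27.98 = 3.28 J/K.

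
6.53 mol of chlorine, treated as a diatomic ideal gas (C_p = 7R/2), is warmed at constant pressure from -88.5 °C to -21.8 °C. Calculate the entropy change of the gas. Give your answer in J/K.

ΔS = 58.6 J/K

In kelvin: T₁ = 184.65 K, T₂ = 251.35 K. At constant pressure, ΔS = nC_p ln(T₂/T₁) with C_p = 7R/2 = 29.1 J mol⁻¹ K⁻¹.
ΔS = 6.53 × 29.1 × ln(251.35/184.65) = 58.6 J/K.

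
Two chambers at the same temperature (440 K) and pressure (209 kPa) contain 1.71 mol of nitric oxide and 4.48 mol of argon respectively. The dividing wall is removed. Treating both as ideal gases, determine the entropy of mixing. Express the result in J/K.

ΔS_mix = 30.3 J/K

Mole fractions: x_A = 1.71/6.19 = 0.276, x_B = 0.724.
ΔS_mix = −R(n_A ln x_A + n_B ln x_B) = −8.314 × (1.71 ln 0.276 + 4.48 ln 0.724) = 30.3 J/K.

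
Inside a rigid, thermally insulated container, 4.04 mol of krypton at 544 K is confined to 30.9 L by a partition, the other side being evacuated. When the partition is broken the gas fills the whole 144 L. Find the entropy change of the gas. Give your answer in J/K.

ΔS_gas = 51.7 J/K

For an ideal gas in free expansion Q = 0 and W = 0, so T is unchanged.
Entropy is a state function; using a reversible isothermal path, ΔS_gas = nR ln(V₂/V₁) = 4.04 × 8.314 × ln(144/30.9) = 51.7 J/K.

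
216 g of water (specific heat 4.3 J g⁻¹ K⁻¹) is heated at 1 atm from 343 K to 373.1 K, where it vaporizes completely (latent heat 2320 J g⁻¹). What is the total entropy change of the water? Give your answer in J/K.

Warming step: ΔS₁ = m c ln(T_tr/T_i) = 216 × 4.3 × ln(373.1/343) = 78.13 J/K.
Phase change: ΔS₂ = +mL/T_tr = 216 × 2320 / 373.1 = 1343 J/K.
ΔS_total = (78.13) + (1343) = 1420 J/K.

ΔS = 1420 J/K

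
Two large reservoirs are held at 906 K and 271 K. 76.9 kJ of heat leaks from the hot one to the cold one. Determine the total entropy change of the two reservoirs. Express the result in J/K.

ΔS_hot = −Q/T_H = −76900/906 = -84.88 J/K and ΔS_cold = +Q/T_C = 76900/271 = 283.8 J/K.
ΔS_total = -84.88 + 283.8 = 199 J/K, positive as the second law requires.

ΔS_total = 199 J/K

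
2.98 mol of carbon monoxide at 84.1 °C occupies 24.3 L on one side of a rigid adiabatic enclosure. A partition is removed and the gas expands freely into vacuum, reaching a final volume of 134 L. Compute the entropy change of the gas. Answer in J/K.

ΔS_gas = 42.3 J/K

No heat is exchanged and no work is done, so the ideal-gas temperature stays constant.
Entropy is a state function; using a reversible isothermal path, ΔS_gas = nR ln(V₂/V₁) = 2.98 × 8.314 × ln(134/24.3) = 42.3 J/K.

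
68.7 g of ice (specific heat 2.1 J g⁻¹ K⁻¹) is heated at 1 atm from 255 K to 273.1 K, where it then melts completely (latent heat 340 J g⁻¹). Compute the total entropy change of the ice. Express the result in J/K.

Warming step: ΔS₁ = m c ln(T_tr/T_i) = 68.7 × 2.1 × ln(273.1/255) = 9.893 J/K.
Phase change: ΔS₂ = +mL/T_tr = 68.7 × 340 / 273.1 = 85.53 J/K.
ΔS_total = (9.893) + (85.53) = 95.4 J/K.

ΔS = 95.4 J/K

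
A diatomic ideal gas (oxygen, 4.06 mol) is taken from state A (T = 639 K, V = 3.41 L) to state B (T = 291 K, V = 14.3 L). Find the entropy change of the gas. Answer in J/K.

Entropy is a state function: ΔS = nC_V ln(T₂/T₁) + nR ln(V₂/V₁), with C_V = 5R/2 = 20.79 J mol⁻¹ K⁻¹ for a diatomic ideal gas.
ΔS = 4.06 × [20.79 × ln(291/639) + 8.314 × ln(14.3/3.41)] = -18 J/K.

ΔS = -18 J/K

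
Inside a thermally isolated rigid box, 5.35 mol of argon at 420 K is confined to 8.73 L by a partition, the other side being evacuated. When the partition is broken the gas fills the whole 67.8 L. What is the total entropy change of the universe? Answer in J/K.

For an ideal gas in free expansion Q = 0 and W = 0, so T is unchanged.
Entropy is a state function; using a reversible isothermal path, ΔS_gas = nR ln(V₂/V₁) = 5.35 × 8.314 × ln(67.8/8.73) = 91.2 J/K.
The insulated surroundings exchange no heat, so ΔS_surr = 0 and ΔS_universe = ΔS_gas.

ΔS_universe = 91.2 J/K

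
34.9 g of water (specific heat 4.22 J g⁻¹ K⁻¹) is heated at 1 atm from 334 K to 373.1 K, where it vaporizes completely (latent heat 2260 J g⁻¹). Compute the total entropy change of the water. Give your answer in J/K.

Warming step: ΔS₁ = m c ln(T_tr/T_i) = 34.9 × 4.22 × ln(373.1/334) = 16.3 J/K.
Phase change: ΔS₂ = +mL/T_tr = 34.9 × 2260 / 373.1 = 211.4 J/K.
ΔS_total = (16.3) + (211.4) = 228 J/K.

ΔS = 228 J/K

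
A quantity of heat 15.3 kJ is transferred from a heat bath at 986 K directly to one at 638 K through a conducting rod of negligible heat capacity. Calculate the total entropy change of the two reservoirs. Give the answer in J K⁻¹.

ΔS_total = 8.46 J/K

ΔS_hot = −Q/T_H = −15300/986 = -15.52 J/K and ΔS_cold = +Q/T_C = 15300/638 = 23.98 J/K.
ΔS_total = -15.52 + 23.98 = 8.46 J/K, positive as the second law requires.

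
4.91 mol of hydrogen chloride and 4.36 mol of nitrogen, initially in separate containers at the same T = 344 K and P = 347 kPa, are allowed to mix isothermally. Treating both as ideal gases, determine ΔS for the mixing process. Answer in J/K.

Mole fractions: x_A = 4.91/9.27 = 0.53, x_B = 0.47.
ΔS_mix = −R(n_A ln x_A + n_B ln x_B) = −8.314 × (4.91 ln 0.53 + 4.36 ln 0.47) = 53.3 J/K.

ΔS_mix = 53.3 J/K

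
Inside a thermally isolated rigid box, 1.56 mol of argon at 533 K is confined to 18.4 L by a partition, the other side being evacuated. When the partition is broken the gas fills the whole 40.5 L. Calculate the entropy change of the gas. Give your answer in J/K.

ΔS_gas = 10.2 J/K

For an ideal gas in free expansion Q = 0 and W = 0, so T is unchanged.
Entropy is a state function; using a reversible isothermal path, ΔS_gas = nR ln(V₂/V₁) = 1.56 × 8.314 × ln(40.5/18.4) = 10.2 J/K.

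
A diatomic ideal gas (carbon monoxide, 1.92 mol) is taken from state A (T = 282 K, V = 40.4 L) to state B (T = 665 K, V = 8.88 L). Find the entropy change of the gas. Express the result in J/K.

Entropy is a state function: ΔS = nC_V ln(T₂/T₁) + nR ln(V₂/V₁), with C_V = 5R/2 = 20.79 J mol⁻¹ K⁻¹ for a diatomic ideal gas.
ΔS = 1.92 × [20.79 × ln(665/282) + 8.314 × ln(8.88/40.4)] = 10.1 J/K.

ΔS = 10.1 J/K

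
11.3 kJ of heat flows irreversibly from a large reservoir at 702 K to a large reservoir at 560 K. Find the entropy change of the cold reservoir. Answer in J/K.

The cold reservoir gains heat Q, so ΔS_cold = +Q/T_C = 11300/560 = 20.2 J/K.

ΔS_cold = 20.2 J/K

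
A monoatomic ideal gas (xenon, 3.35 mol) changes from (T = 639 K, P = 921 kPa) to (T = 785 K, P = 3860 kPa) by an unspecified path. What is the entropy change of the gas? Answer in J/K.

ΔS = -25.6 J/K

ΔS = nC_p ln(T₂/T₁) − nR ln(P₂/P₁), with C_p = 5R/2 = 20.79 J mol⁻¹ K⁻¹ for a monoatomic ideal gas.
ΔS = 3.35 × [20.79 × ln(785/639) − 8.314 × ln(3860/921)] = -25.6 J/K.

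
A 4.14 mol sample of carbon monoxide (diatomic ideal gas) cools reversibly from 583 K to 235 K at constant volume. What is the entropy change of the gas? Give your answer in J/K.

At constant volume, ΔS = nC_V ln(T₂/T₁) with C_V = 5R/2 = 20.79 J mol⁻¹ K⁻¹.
ΔS = 4.14 × 20.79 × ln(235/583) = -78.2 J/K.

ΔS = -78.2 J/K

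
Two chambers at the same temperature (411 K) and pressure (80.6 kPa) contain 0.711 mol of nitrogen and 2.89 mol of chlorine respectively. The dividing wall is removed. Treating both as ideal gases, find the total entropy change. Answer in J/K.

Mole fractions: x_A = 0.711/3.6 = 0.197, x_B = 0.803.
ΔS_mix = −R(n_A ln x_A + n_B ln x_B) = −8.314 × (0.711 ln 0.197 + 2.89 ln 0.803) = 14.9 J/K.

ΔS_mix = 14.9 J/K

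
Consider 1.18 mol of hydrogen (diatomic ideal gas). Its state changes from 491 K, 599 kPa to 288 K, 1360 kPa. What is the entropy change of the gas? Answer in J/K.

ΔS = nC_p ln(T₂/T₁) − nR ln(P₂/P₁), with C_p = 7R/2 = 29.1 J mol⁻¹ K⁻¹ for a diatomic ideal gas.
ΔS = 1.18 × [29.1 × ln(288/491) − 8.314 × ln(1360/599)] = -26.4 J/K.

ΔS = -26.4 J/K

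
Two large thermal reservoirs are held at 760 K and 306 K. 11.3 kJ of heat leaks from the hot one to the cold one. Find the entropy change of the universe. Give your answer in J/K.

ΔS_hot = −Q/T_H = −11300/760 = -14.87 J/K and ΔS_cold = +Q/T_C = 11300/306 = 36.93 J/K.
ΔS_total = -14.87 + 36.93 = 22.1 J/K, positive as the second law requires.

ΔS_total = 22.1 J/K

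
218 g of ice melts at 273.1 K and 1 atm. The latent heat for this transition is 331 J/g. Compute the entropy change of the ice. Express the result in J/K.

Heat absorbed by the substance: Q = mL = 218 × 331 = 72158 J.
At constant T, ΔS = Q_rev/T = 72158 / 273.1 = 264 J/K.

ΔS = 264 J/K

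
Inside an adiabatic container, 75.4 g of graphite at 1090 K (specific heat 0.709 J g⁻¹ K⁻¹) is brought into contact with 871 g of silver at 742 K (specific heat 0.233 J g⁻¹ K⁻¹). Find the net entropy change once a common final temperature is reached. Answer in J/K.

Energy balance: T_f = (m₁c₁T₁ + m₂c₂T₂)/(m₁c₁ + m₂c₂) = 814.56 K.
ΔS₁ = m₁c₁ ln(T_f/T₁) = 53.4586 × ln(814.56/1090) = -15.57 J/K.
ΔS₂ = m₂c₂ ln(T_f/T₂) = 202.943 × ln(814.56/742) = 18.93 J/K.
ΔS_total = -15.57 + 18.93 = 3.36 J/K.

ΔS_total = 3.36 J/K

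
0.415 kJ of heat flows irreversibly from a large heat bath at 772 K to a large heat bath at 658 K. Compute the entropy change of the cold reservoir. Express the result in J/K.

The cold reservoir gains heat Q, so ΔS_cold = +Q/T_C = 415/658 = 0.631 J/K.

ΔS_cold = 0.631 J/K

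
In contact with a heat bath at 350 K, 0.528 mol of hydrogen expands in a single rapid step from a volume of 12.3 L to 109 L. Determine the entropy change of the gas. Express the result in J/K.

ΔS_gas = 9.58 J/K

Entropy is a state function, so ΔS_gas depends only on the end states.
For an isothermal ideal gas ΔS_gas = nR ln(V₂/V₁) = 0.528 × 8.314 × ln(109/12.3) = 9.58 J/K.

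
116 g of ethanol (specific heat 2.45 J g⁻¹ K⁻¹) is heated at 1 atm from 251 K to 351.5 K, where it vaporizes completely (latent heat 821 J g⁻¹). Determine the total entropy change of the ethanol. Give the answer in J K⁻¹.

Warming step: ΔS₁ = m c ln(T_tr/T_i) = 116 × 2.45 × ln(351.5/251) = 95.71 J/K.
Phase change: ΔS₂ = +mL/T_tr = 116 × 821 / 351.5 = 270.9 J/K.
ΔS_total = (95.71) + (270.9) = 367 J/K.

ΔS = 367 J/K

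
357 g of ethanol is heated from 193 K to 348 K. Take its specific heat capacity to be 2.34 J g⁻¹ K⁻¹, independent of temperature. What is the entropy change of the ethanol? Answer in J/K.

ΔS = ∫dQ_rev/T = m c ln(T₂/T₁) = 357 × 2.34 × ln(348/193) = 492 J/K.

ΔS = 492 J/K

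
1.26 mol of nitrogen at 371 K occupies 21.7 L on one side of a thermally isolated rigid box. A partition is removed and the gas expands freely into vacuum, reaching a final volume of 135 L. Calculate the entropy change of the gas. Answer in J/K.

ΔS_gas = 19.1 J/K

For an ideal gas in free expansion Q = 0 and W = 0, so T is unchanged.
Entropy is a state function; using a reversible isothermal path, ΔS_gas = nR ln(V₂/V₁) = 1.26 × 8.314 × ln(135/21.7) = 19.1 J/K.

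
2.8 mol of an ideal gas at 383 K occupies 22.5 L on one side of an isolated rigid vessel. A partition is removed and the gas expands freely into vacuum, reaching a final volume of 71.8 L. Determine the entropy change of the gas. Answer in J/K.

ΔS_gas = 27 J/K

For an ideal gas in free expansion Q = 0 and W = 0, so T is unchanged.
Entropy is a state function; using a reversible isothermal path, ΔS_gas = nR ln(V₂/V₁) = 2.8 × 8.314 × ln(71.8/22.5) = 27 J/K.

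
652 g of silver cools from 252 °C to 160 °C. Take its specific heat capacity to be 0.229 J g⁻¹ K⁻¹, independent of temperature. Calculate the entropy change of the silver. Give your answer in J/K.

ΔS = -28.8 J/K

In kelvin: T₁ = 525.15 K, T₂ = 433.15 K. ΔS = ∫dQ_rev/T = m c ln(T₂/T₁) = 652 × 0.229 × ln(433.15/525.15) = -28.8 J/K.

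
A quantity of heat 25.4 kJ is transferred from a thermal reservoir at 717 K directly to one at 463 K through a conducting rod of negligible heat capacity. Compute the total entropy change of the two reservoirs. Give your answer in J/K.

ΔS_hot = −Q/T_H = −25400/717 = -35.43 J/K and ΔS_cold = +Q/T_C = 25400/463 = 54.86 J/K.
ΔS_total = -35.43 + 54.86 = 19.4 J/K, positive as the second law requires.

ΔS_total = 19.4 J/K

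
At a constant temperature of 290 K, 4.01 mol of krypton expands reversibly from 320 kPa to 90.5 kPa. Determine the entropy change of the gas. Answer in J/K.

For an isothermal ideal gas ΔS_gas = nR ln(P₁/P₂) = 4.01 × 8.314 × ln(320/90.5) = 42.1 J/K.

ΔS_gas = 42.1 J/K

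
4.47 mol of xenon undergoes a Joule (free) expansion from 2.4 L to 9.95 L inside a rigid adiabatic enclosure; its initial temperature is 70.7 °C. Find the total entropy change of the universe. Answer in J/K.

ΔS_universe = 52.9 J/K

For an ideal gas in free expansion Q = 0 and W = 0, so T is unchanged.
Entropy is a state function; using a reversible isothermal path, ΔS_gas = nR ln(V₂/V₁) = 4.47 × 8.314 × ln(9.95/2.4) = 52.9 J/K.
The insulated surroundings exchange no heat, so ΔS_surr = 0 and ΔS_universe = ΔS_gas.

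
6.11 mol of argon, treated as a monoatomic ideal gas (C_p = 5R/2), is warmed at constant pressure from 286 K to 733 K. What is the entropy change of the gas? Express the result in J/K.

ΔS = 120 J/K

At constant pressure, ΔS = nC_p ln(T₂/T₁) with C_p = 5R/2 = 20.79 J mol⁻¹ K⁻¹.
ΔS = 6.11 × 20.79 × ln(733/286) = 120 J/K.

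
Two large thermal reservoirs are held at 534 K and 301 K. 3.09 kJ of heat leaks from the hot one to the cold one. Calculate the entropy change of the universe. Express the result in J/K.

ΔS_hot = −Q/T_H = −3090/534 = -5.787 J/K and ΔS_cold = +Q/T_C = 3090/301 = 10.27 J/K.
ΔS_total = -5.787 + 10.27 = 4.48 J/K, positive as the second law requires.

ΔS_total = 4.48 J/K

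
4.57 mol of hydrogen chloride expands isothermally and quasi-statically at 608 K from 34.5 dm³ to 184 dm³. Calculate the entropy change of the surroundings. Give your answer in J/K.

For an isothermal ideal gas ΔS_gas = nR ln(V₂/V₁) = 4.57 × 8.314 × ln(184/34.5) = 63.6 J/K.
The process is reversible, so ΔS_surr = −ΔS_gas = -63.6 J/K and ΔS_universe = 0.

ΔS_surr = -63.6 J/K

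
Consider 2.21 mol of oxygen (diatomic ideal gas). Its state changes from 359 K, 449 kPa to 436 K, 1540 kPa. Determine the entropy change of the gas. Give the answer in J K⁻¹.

ΔS = -10.1 J/K

ΔS = nC_p ln(T₂/T₁) − nR ln(P₂/P₁), with C_p = 7R/2 = 29.1 J mol⁻¹ K⁻¹ for a diatomic ideal gas.
ΔS = 2.21 × [29.1 × ln(436/359) − 8.314 × ln(1540/449)] = -10.1 J/K.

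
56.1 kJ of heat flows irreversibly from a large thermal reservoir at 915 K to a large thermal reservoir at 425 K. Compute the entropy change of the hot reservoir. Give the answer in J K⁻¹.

The hot reservoir loses heat Q, so ΔS_hot = −Q/T_H = −56100/915 = -61.3 J/K.

ΔS_hot = -61.3 J/K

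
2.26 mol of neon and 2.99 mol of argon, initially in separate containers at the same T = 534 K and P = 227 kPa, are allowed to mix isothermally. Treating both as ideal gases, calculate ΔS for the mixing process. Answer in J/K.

ΔS_mix = 29.8 J/K

Mole fractions: x_A = 2.26/5.25 = 0.43, x_B = 0.57.
ΔS_mix = −R(n_A ln x_A + n_B ln x_B) = −8.314 × (2.26 ln 0.43 + 2.99 ln 0.57) = 29.8 J/K.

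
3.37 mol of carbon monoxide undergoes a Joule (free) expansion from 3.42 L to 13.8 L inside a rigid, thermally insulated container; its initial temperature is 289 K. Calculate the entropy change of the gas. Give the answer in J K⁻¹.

For an ideal gas in free expansion Q = 0 and W = 0, so T is unchanged.
Entropy is a state function; using a reversible isothermal path, ΔS_gas = nR ln(V₂/V₁) = 3.37 × 8.314 × ln(13.8/3.42) = 39.1 J/K.

ΔS_gas = 39.1 J/K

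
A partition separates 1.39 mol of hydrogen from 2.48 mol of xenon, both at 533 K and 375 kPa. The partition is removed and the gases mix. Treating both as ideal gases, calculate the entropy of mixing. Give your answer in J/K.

ΔS_mix = 21 J/K

Mole fractions: x_A = 1.39/3.87 = 0.359, x_B = 0.641.
ΔS_mix = −R(n_A ln x_A + n_B ln x_B) = −8.314 × (1.39 ln 0.359 + 2.48 ln 0.641) = 21 J/K.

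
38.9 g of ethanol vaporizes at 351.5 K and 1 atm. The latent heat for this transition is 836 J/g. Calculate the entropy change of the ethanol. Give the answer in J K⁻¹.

Heat absorbed by the substance: Q = mL = 38.9 × 836 = 32520.4 J.
At constant T, ΔS = Q_rev/T = 32520.4 / 351.5 = 92.5 J/K.

ΔS = 92.5 J/K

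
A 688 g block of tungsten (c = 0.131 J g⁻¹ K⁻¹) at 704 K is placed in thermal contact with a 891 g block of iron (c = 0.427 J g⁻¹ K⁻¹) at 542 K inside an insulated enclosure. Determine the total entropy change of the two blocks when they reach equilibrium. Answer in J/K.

Energy balance: T_f = (m₁c₁T₁ + m₂c₂T₂)/(m₁c₁ + m₂c₂) = 573.03 K.
ΔS₁ = m₁c₁ ln(T_f/T₁) = 90.128 × ln(573.03/704) = -18.55 J/K.
ΔS₂ = m₂c₂ ln(T_f/T₂) = 380.457 × ln(573.03/542) = 21.18 J/K.
ΔS_total = -18.55 + 21.18 = 2.63 J/K.

ΔS_total = 2.63 J/K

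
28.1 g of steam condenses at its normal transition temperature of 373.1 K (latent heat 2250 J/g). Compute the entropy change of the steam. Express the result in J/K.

ΔS = -169 J/K

Heat released by the substance: Q = −mL = −28.1 × 2250 = −63225 J.
At constant T, ΔS = Q_rev/T = −63225 / 373.1 = -169 J/K.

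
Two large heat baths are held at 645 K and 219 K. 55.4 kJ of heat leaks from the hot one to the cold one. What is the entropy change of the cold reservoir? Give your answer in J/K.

ΔS_cold = 253 J/K

The cold reservoir gains heat Q, so ΔS_cold = +Q/T_C = 55400/219 = 253 J/K.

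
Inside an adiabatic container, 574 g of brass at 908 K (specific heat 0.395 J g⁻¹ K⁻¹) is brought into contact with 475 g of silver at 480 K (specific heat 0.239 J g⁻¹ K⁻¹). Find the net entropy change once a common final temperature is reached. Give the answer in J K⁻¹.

Energy balance: T_f = (m₁c₁T₁ + m₂c₂T₂)/(m₁c₁ + m₂c₂) = 765.2 K.
ΔS₁ = m₁c₁ ln(T_f/T₁) = 226.73 × ln(765.2/908) = -38.8 J/K.
ΔS₂ = m₂c₂ ln(T_f/T₂) = 113.525 × ln(765.2/480) = 52.94 J/K.
ΔS_total = -38.8 + 52.94 = 14.1 J/K.

ΔS_total = 14.1 J/K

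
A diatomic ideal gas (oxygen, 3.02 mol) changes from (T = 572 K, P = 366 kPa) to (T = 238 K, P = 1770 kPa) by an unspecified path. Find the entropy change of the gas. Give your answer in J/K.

ΔS = nC_p ln(T₂/T₁) − nR ln(P₂/P₁), with C_p = 7R/2 = 29.1 J mol⁻¹ K⁻¹ for a diatomic ideal gas.
ΔS = 3.02 × [29.1 × ln(238/572) − 8.314 × ln(1770/366)] = -117 J/K.

ΔS = -117 J/K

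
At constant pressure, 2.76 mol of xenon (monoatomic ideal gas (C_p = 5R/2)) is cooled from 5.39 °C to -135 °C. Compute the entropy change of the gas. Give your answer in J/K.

In kelvin: T₁ = 278.54 K, T₂ = 138.15 K. At constant pressure, ΔS = nC_p ln(T₂/T₁) with C_p = 5R/2 = 20.79 J mol⁻¹ K⁻¹.
ΔS = 2.76 × 20.79 × ln(138.15/278.54) = -40.2 J/K.

ΔS = -40.2 J/K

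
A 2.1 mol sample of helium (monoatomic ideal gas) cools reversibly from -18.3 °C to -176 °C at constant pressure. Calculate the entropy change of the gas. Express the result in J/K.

In kelvin: T₁ = 254.85 K, T₂ = 97.15 K. At constant pressure, ΔS = nC_p ln(T₂/T₁) with C_p = 5R/2 = 20.79 J mol⁻¹ K⁻¹.
ΔS = 2.1 × 20.79 × ln(97.15/254.85) = -42.1 J/K.

ΔS = -42.1 J/K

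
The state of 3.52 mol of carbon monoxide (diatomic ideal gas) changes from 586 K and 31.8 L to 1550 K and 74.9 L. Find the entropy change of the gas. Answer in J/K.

Entropy is a state function: ΔS = nC_V ln(T₂/T₁) + nR ln(V₂/V₁), with C_V = 5R/2 = 20.79 J mol⁻¹ K⁻¹ for a diatomic ideal gas.
ΔS = 3.52 × [20.79 × ln(1550/586) + 8.314 × ln(74.9/31.8)] = 96.2 J/K.

ΔS = 96.2 J/K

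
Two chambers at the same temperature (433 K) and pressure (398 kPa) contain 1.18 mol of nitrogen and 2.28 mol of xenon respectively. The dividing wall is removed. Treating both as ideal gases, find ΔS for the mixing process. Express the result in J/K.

ΔS_mix = 18.5 J/K

Mole fractions: x_A = 1.18/3.46 = 0.341, x_B = 0.659.
ΔS_mix = −R(n_A ln x_A + n_B ln x_B) = −8.314 × (1.18 ln 0.341 + 2.28 ln 0.659) = 18.5 J/K.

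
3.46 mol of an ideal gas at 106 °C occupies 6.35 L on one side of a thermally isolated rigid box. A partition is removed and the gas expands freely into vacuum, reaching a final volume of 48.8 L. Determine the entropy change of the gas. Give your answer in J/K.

No heat is exchanged and no work is done, so the ideal-gas temperature stays constant.
Entropy is a state function; using a reversible isothermal path, ΔS_gas = nR ln(V₂/V₁) = 3.46 × 8.314 × ln(48.8/6.35) = 58.7 J/K.

ΔS_gas = 58.7 J/K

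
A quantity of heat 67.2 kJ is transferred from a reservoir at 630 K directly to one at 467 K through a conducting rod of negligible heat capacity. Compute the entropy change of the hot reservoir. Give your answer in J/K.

ΔS_hot = -107 J/K

The hot reservoir loses heat Q, so ΔS_hot = −Q/T_H = −67200/630 = -107 J/K.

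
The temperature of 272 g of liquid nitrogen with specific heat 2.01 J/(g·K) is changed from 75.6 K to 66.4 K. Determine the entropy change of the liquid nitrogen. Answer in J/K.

ΔS = ∫dQ_rev/T = m c ln(T₂/T₁) = 272 × 2.01 × ln(66.4/75.6) = -70.9 J/K.

ΔS = -70.9 J/K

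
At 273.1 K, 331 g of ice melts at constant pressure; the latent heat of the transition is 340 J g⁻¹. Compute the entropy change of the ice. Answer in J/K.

ΔS = 412 J/K

Heat absorbed by the substance: Q = mL = 331 × 340 = 112540 J.
At constant T, ΔS = Q_rev/T = 112540 / 273.1 = 412 J/K.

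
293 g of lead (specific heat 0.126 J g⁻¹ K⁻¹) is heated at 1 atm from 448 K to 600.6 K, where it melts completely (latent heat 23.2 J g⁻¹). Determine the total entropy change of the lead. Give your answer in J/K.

ΔS = 22.1 J/K

Warming step: ΔS₁ = m c ln(T_tr/T_i) = 293 × 0.126 × ln(600.6/448) = 10.82 J/K.
Phase change: ΔS₂ = +mL/T_tr = 293 × 23.2 / 600.6 = 11.32 J/K.
ΔS_total = (10.82) + (11.32) = 22.1 J/K.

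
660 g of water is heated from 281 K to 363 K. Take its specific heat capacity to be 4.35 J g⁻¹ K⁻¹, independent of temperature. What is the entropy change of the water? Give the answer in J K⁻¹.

ΔS = ∫dQ_rev/T = m c ln(T₂/T₁) = 660 × 4.35 × ln(363/281) = 735 J/K.

ΔS = 735 J/K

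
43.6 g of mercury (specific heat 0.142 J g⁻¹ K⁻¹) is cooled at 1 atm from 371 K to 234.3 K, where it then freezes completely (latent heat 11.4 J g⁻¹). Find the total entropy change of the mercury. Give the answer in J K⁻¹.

ΔS = -4.97 J/K

Cooling step: ΔS₁ = m c ln(T_tr/T_i) = 43.6 × 0.142 × ln(234.3/371) = -2.845 J/K.
Phase change: ΔS₂ = −mL/T_tr = −43.6 × 11.4 / 234.3 = -2.121 J/K.
ΔS_total = (-2.845) + (-2.121) = -4.97 J/K.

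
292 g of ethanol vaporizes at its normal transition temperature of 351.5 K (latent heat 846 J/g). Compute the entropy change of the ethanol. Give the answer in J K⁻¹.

Heat absorbed by the substance: Q = mL = 292 × 846 = 247032 J.
At constant T, ΔS = Q_rev/T = 247032 / 351.5 = 703 J/K.

ΔS = 703 J/K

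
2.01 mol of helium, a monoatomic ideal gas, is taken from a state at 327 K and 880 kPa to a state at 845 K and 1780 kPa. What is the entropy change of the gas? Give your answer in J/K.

ΔS = nC_p ln(T₂/T₁) − nR ln(P₂/P₁), with C_p = 5R/2 = 20.79 J mol⁻¹ K⁻¹ for a monoatomic ideal gas.
ΔS = 2.01 × [20.79 × ln(845/327) − 8.314 × ln(1780/880)] = 27.9 J/K.

ΔS = 27.9 J/K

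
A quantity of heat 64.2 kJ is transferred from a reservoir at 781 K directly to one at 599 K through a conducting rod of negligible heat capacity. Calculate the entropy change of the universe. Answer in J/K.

ΔS_total = 25 J/K

ΔS_hot = −Q/T_H = −64200/781 = -82.2 J/K and ΔS_cold = +Q/T_C = 64200/599 = 107.2 J/K.
ΔS_total = -82.2 + 107.2 = 25 J/K, positive as the second law requires.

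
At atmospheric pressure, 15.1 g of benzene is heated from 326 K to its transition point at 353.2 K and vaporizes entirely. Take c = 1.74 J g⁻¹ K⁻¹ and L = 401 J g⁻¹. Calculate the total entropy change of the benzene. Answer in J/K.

Warming step: ΔS₁ = m c ln(T_tr/T_i) = 15.1 × 1.74 × ln(353.2/326) = 2.106 J/K.
Phase change: ΔS₂ = +mL/T_tr = 15.1 × 401 / 353.2 = 17.14 J/K.
ΔS_total = (2.106) + (17.14) = 19.2 J/K.

ΔS = 19.2 J/K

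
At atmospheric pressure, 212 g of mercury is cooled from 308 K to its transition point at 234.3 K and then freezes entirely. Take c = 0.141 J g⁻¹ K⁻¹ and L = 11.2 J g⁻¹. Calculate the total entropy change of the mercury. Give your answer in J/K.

Cooling step: ΔS₁ = m c ln(T_tr/T_i) = 212 × 0.141 × ln(234.3/308) = -8.175 J/K.
Phase change: ΔS₂ = −mL/T_tr = −212 × 11.2 / 234.3 = -10.13 J/K.
ΔS_total = (-8.175) + (-10.13) = -18.3 J/K.

ΔS = -18.3 J/K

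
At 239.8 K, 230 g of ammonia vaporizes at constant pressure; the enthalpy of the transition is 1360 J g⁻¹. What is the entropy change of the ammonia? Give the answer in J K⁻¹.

ΔS = 1300 J/K

Heat absorbed by the substance: Q = mL = 230 × 1360 = 312800 J.
At constant T, ΔS = Q_rev/T = 312800 / 239.8 = 1300 J/K.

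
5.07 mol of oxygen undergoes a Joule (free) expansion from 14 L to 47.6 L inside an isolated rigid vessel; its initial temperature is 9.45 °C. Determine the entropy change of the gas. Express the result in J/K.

For an ideal gas in free expansion Q = 0 and W = 0, so T is unchanged.
Entropy is a state function; using a reversible isothermal path, ΔS_gas = nR ln(V₂/V₁) = 5.07 × 8.314 × ln(47.6/14) = 51.6 J/K.

ΔS_gas = 51.6 J/K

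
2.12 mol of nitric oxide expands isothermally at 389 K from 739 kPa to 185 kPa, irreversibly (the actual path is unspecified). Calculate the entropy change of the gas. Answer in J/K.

ΔS_gas = 24.4 J/K

Entropy is a state function, so ΔS_gas depends only on the end states.
For an isothermal ideal gas ΔS_gas = nR ln(P₁/P₂) = 2.12 × 8.314 × ln(739/185) = 24.4 J/K.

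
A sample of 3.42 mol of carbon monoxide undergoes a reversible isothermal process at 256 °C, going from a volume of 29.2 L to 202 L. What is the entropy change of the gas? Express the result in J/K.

For an isothermal ideal gas ΔS_gas = nR ln(V₂/V₁) = 3.42 × 8.314 × ln(202/29.2) = 55 J/K.

ΔS_gas = 55 J/K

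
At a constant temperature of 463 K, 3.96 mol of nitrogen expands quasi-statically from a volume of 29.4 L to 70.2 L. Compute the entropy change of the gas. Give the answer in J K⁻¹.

ΔS_gas = 28.7 J/K

For an isothermal ideal gas ΔS_gas = nR ln(V₂/V₁) = 3.96 × 8.314 × ln(70.2/29.4) = 28.7 J/K.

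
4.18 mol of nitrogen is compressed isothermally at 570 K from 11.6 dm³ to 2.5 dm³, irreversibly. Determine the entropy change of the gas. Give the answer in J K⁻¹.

Entropy is a state function, so ΔS_gas depends only on the end states.
For an isothermal ideal gas ΔS_gas = nR ln(V₂/V₁) = 4.18 × 8.314 × ln(2.5/11.6) = -53.3 J/K.

ΔS_gas = -53.3 J/K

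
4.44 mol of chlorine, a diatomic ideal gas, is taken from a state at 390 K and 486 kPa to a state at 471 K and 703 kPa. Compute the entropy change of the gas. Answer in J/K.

ΔS = 10.8 J/K

ΔS = nC_p ln(T₂/T₁) − nR ln(P₂/P₁), with C_p = 7R/2 = 29.1 J mol⁻¹ K⁻¹ for a diatomic ideal gas.
ΔS = 4.44 × [29.1 × ln(471/390) − 8.314 × ln(703/486)] = 10.8 J/K.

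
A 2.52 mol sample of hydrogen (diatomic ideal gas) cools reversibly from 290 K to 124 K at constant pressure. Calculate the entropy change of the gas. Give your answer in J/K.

At constant pressure, ΔS = nC_p ln(T₂/T₁) with C_p = 7R/2 = 29.1 J mol⁻¹ K⁻¹.
ΔS = 2.52 × 29.1 × ln(124/290) = -62.3 J/K.

ΔS = -62.3 J/K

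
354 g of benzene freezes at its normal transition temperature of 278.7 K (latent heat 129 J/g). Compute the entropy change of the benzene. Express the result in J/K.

Heat released by the substance: Q = −mL = −354 × 129 = −45666 J.
At constant T, ΔS = Q_rev/T = −45666 / 278.7 = -164 J/K.

ΔS = -164 J/K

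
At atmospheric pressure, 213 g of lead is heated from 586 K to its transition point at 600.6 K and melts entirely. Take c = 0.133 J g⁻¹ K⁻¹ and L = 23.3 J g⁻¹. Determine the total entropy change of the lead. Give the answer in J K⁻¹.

Warming step: ΔS₁ = m c ln(T_tr/T_i) = 213 × 0.133 × ln(600.6/586) = 0.6972 J/K.
Phase change: ΔS₂ = +mL/T_tr = 213 × 23.3 / 600.6 = 8.263 J/K.
ΔS_total = (0.6972) + (8.263) = 8.96 J/K.

ΔS = 8.96 J/K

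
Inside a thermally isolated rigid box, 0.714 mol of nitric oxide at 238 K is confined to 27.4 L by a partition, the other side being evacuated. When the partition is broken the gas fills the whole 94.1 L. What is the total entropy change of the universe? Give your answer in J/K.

ΔS_universe = 7.32 J/K

For an ideal gas in free expansion Q = 0 and W = 0, so T is unchanged.
Entropy is a state function; using a reversible isothermal path, ΔS_gas = nR ln(V₂/V₁) = 0.714 × 8.314 × ln(94.1/27.4) = 7.32 J/K.
The insulated surroundings exchange no heat, so ΔS_surr = 0 and ΔS_universe = ΔS_gas.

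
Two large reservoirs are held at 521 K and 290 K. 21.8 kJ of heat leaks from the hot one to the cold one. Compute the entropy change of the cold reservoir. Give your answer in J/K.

The cold reservoir gains heat Q, so ΔS_cold = +Q/T_C = 21800/290 = 75.2 J/K.

ΔS_cold = 75.2 J/K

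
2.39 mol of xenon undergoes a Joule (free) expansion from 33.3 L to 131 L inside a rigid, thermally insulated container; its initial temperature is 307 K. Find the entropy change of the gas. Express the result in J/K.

For an ideal gas in free expansion Q = 0 and W = 0, so T is unchanged.
Entropy is a state function; using a reversible isothermal path, ΔS_gas = nR ln(V₂/V₁) = 2.39 × 8.314 × ln(131/33.3) = 27.2 J/K.

ΔS_gas = 27.2 J/K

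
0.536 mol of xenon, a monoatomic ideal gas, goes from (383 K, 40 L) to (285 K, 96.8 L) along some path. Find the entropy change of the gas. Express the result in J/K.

Entropy is a state function: ΔS = nC_V ln(T₂/T₁) + nR ln(V₂/V₁), with C_V = 3R/2 = 12.47 J mol⁻¹ K⁻¹ for a monoatomic ideal gas.
ΔS = 0.536 × [12.47 × ln(285/383) + 8.314 × ln(96.8/40)] = 1.96 J/K.

ΔS = 1.96 J/K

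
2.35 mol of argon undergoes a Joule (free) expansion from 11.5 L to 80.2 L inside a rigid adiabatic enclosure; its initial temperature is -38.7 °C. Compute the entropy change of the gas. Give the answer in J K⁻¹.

For an ideal gas in free expansion Q = 0 and W = 0, so T is unchanged.
Entropy is a state function; using a reversible isothermal path, ΔS_gas = nR ln(V₂/V₁) = 2.35 × 8.314 × ln(80.2/11.5) = 37.9 J/K.

ΔS_gas = 37.9 J/K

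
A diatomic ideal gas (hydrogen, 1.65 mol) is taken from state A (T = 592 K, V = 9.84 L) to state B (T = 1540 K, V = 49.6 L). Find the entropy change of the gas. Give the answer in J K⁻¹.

Entropy is a state function: ΔS = nC_V ln(T₂/T₁) + nR ln(V₂/V₁), with C_V = 5R/2 = 20.79 J mol⁻¹ K⁻¹ for a diatomic ideal gas.
ΔS = 1.65 × [20.79 × ln(1540/592) + 8.314 × ln(49.6/9.84)] = 55 J/K.

ΔS = 55 J/K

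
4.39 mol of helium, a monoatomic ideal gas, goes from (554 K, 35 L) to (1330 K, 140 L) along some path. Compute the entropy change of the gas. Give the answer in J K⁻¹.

Entropy is a state function: ΔS = nC_V ln(T₂/T₁) + nR ln(V₂/V₁), with C_V = 3R/2 = 12.47 J mol⁻¹ K⁻¹ for a monoatomic ideal gas.
ΔS = 4.39 × [12.47 × ln(1330/554) + 8.314 × ln(140/35)] = 98.5 J/K.

ΔS = 98.5 J/K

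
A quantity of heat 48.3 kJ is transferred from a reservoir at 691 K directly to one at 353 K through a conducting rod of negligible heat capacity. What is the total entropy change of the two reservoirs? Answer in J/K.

ΔS_hot = −Q/T_H = −48300/691 = -69.9 J/K and ΔS_cold = +Q/T_C = 48300/353 = 136.8 J/K.
ΔS_total = -69.9 + 136.8 = 66.9 J/K, positive as the second law requires.

ΔS_total = 66.9 J/K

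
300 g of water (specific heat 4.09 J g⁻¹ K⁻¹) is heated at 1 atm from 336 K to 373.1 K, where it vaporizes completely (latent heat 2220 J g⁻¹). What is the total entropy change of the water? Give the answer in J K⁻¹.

Warming step: ΔS₁ = m c ln(T_tr/T_i) = 300 × 4.09 × ln(373.1/336) = 128.5 J/K.
Phase change: ΔS₂ = +mL/T_tr = 300 × 2220 / 373.1 = 1785 J/K.
ΔS_total = (128.5) + (1785) = 1910 J/K.

ΔS = 1910 J/K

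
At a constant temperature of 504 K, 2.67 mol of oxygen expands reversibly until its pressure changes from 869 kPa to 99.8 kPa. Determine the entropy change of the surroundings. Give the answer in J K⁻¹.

ΔS_surr = -48 J/K

For an isothermal ideal gas ΔS_gas = nR ln(P₁/P₂) = 2.67 × 8.314 × ln(869/99.8) = 48 J/K.
The process is reversible, so ΔS_surr = −ΔS_gas = -48 J/K and ΔS_universe = 0.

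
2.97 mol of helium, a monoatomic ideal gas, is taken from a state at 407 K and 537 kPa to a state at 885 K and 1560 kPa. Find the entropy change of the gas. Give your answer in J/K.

ΔS = nC_p ln(T₂/T₁) − nR ln(P₂/P₁), with C_p = 5R/2 = 20.79 J mol⁻¹ K⁻¹ for a monoatomic ideal gas.
ΔS = 2.97 × [20.79 × ln(885/407) − 8.314 × ln(1560/537)] = 21.6 J/K.

ΔS = 21.6 J/K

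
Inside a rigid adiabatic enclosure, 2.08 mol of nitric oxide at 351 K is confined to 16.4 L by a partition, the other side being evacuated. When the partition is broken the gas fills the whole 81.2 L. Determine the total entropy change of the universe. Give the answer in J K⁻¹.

ΔS_universe = 27.7 J/K

No heat is exchanged and no work is done, so the ideal-gas temperature stays constant.
Entropy is a state function; using a reversible isothermal path, ΔS_gas = nR ln(V₂/V₁) = 2.08 × 8.314 × ln(81.2/16.4) = 27.7 J/K.
The insulated surroundings exchange no heat, so ΔS_surr = 0 and ΔS_universe = ΔS_gas.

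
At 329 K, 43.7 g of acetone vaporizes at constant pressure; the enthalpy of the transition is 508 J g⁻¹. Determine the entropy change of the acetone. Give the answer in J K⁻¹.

ΔS = 67.5 J/K

Heat absorbed by the substance: Q = mL = 43.7 × 508 = 22199.6 J.
At constant T, ΔS = Q_rev/T = 22199.6 / 329 = 67.5 J/K.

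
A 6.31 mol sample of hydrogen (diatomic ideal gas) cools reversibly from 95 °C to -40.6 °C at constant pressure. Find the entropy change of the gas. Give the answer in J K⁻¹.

In kelvin: T₁ = 368.15 K, T₂ = 232.55 K. At constant pressure, ΔS = nC_p ln(T₂/T₁) with C_p = 7R/2 = 29.1 J mol⁻¹ K⁻¹.
ΔS = 6.31 × 29.1 × ln(232.55/368.15) = -84.3 J/K.

ΔS = -84.3 J/K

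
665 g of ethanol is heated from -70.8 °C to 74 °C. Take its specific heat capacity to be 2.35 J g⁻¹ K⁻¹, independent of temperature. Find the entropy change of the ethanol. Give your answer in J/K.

ΔS = 844 J/K

In kelvin: T₁ = 202.35 K, T₂ = 347.15 K. ΔS = ∫dQ_rev/T = m c ln(T₂/T₁) = 665 × 2.35 × ln(347.15/202.35) = 844 J/K.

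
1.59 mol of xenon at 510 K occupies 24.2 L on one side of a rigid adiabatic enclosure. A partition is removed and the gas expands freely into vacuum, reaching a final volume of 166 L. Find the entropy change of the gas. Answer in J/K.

For an ideal gas in free expansion Q = 0 and W = 0, so T is unchanged.
Entropy is a state function; using a reversible isothermal path, ΔS_gas = nR ln(V₂/V₁) = 1.59 × 8.314 × ln(166/24.2) = 25.5 J/K.

ΔS_gas = 25.5 J/K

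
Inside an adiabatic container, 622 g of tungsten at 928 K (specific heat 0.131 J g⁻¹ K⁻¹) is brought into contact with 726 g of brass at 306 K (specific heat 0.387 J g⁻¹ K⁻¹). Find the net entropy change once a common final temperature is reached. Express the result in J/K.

Energy balance: T_f = (m₁c₁T₁ + m₂c₂T₂)/(m₁c₁ + m₂c₂) = 445.83 K.
ΔS₁ = m₁c₁ ln(T_f/T₁) = 81.482 × ln(445.83/928) = -59.73 J/K.
ΔS₂ = m₂c₂ ln(T_f/T₂) = 280.962 × ln(445.83/306) = 105.7 J/K.
ΔS_total = -59.73 + 105.7 = 46 J/K.

ΔS_total = 46 J/K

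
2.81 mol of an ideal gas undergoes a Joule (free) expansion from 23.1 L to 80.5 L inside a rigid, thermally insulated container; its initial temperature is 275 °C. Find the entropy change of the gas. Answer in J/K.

For an ideal gas in free expansion Q = 0 and W = 0, so T is unchanged.
Entropy is a state function; using a reversible isothermal path, ΔS_gas = nR ln(V₂/V₁) = 2.81 × 8.314 × ln(80.5/23.1) = 29.2 J/K.

ΔS_gas = 29.2 J/K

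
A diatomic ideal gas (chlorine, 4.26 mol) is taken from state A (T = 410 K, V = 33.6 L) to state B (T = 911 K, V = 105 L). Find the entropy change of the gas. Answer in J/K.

ΔS = 111 J/K

Entropy is a state function: ΔS = nC_V ln(T₂/T₁) + nR ln(V₂/V₁), with C_V = 5R/2 = 20.79 J mol⁻¹ K⁻¹ for a diatomic ideal gas.
ΔS = 4.26 × [20.79 × ln(911/410) + 8.314 × ln(105/33.6)] = 111 J/K.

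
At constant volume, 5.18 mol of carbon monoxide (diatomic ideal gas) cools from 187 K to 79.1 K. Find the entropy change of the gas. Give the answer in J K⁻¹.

ΔS = -92.6 J/K

At constant volume, ΔS = nC_V ln(T₂/T₁) with C_V = 5R/2 = 20.79 J mol⁻¹ K⁻¹.
ΔS = 5.18 × 20.79 × ln(79.1/187) = -92.6 J/K.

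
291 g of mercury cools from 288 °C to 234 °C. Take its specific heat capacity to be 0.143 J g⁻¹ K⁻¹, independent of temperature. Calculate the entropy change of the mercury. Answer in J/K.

In kelvin: T₁ = 561.15 K, T₂ = 507.15 K. ΔS = ∫dQ_rev/T = m c ln(T₂/T₁) = 291 × 0.143 × ln(507.15/561.15) = -4.21 J/K.

ΔS = -4.21 J/K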